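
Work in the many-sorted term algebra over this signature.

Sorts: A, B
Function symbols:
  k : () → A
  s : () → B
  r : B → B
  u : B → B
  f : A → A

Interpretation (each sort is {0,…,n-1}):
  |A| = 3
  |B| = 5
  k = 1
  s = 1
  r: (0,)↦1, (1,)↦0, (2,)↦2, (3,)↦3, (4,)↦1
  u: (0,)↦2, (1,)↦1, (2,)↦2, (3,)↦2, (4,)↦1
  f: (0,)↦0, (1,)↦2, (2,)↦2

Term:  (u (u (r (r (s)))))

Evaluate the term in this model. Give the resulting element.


value = 1

  s = 1
  (r (s)) = r(1,) = 0
  (r (r (s))) = r(0,) = 1
  (u (r (r (s)))) = u(1,) = 1
  (u (u (r (r (s))))) = u(1,) = 1


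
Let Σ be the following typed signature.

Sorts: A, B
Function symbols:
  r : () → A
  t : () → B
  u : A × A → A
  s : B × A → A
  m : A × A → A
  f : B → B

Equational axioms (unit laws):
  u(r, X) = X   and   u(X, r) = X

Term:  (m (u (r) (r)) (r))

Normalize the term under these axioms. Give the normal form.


normal form = (m (r) (r))

1. (m (u (r) (r)) (r))  →  (m (r) (r))


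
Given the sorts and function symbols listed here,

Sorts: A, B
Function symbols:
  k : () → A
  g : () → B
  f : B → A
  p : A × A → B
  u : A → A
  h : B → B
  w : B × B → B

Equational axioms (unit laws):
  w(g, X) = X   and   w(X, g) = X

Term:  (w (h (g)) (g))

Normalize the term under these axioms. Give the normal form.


normal form = (h (g))

1. (w (h (g)) (g))  →  (h (g))


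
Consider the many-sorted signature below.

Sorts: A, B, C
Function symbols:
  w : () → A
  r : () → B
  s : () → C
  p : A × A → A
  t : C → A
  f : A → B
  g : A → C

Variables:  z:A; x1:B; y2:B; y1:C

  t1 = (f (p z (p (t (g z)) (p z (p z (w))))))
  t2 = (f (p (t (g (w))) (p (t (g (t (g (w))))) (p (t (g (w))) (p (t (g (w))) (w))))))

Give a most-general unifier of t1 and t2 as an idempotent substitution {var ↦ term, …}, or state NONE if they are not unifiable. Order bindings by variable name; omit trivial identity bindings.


{z ↦ (t (g (w)))}


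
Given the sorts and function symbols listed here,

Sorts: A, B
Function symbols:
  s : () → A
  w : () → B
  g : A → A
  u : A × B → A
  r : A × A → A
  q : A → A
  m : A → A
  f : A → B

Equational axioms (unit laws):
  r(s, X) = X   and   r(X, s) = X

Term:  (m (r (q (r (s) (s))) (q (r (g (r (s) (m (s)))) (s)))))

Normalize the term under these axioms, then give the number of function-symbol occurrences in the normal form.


1. (m (r (q (r (s) (s))) (q (r (g (r (s) (m (s)))) (s)))))  →  (m (r (q (s)) (q (r (g (r (s) (m (s)))) (s)))))
2. (m (r (q (s)) (q (r (g (r (s) (m (s)))) (s)))))  →  (m (r (q (s)) (q (g (r (s) (m (s)))))))
3. (m (r (q (s)) (q (g (r (s) (m (s)))))))  →  (m (r (q (s)) (q (g (m (s))))))
normal form: (m (r (q (s)) (q (g (m (s))))))

size = 8


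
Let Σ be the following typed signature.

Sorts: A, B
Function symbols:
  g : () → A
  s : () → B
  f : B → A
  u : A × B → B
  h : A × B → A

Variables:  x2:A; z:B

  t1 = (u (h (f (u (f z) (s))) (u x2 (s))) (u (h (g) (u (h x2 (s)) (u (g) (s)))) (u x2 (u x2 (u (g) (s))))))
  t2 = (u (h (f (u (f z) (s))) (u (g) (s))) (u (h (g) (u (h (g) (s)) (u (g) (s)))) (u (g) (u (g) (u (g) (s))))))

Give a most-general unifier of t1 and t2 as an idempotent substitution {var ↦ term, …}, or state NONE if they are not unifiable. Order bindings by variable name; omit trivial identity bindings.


{x2 ↦ (g)}


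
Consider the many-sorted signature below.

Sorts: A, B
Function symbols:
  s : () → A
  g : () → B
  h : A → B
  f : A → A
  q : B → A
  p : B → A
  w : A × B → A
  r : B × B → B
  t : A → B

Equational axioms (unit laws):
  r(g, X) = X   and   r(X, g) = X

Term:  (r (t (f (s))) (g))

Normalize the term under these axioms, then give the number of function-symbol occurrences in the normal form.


1. (r (t (f (s))) (g))  →  (t (f (s)))
normal form: (t (f (s)))

size = 3


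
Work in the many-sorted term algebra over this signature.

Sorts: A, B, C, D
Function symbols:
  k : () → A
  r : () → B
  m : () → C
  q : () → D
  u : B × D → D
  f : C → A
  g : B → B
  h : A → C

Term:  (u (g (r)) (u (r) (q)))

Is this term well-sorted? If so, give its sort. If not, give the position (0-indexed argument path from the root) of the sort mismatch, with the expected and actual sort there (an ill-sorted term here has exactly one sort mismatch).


well-sorted; sort = D

    (r) : B
  (g (r)) : B
    (r) : B
    (q) : D
  (u (r) (q)) : D
(u (g (r)) (u (r) (q))) : D


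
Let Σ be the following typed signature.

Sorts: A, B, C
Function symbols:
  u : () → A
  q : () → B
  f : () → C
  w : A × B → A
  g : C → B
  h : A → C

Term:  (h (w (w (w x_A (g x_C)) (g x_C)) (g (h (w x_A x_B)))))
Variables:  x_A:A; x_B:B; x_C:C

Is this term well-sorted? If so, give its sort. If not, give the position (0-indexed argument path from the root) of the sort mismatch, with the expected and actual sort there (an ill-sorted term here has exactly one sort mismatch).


well-sorted; sort = C

        x_A : A
          x_C : C
        (g x_C) : B
      (w x_A (g x_C)) : A
        x_C : C
      (g x_C) : B
    (w (w x_A (g x_C)) (g x_C)) : A
          x_A : A
          x_B : B
        (w x_A x_B) : A
      (h (w x_A x_B)) : C
    (g (h (w x_A x_B))) : B
  (w (w (w x_A (g x_C)) (g x_C)) (g (h (w x_A x_B)))) : A
(h (w (w (w x_A (g x_C)) (g x_C)) (g (h (w x_A x_B))))) : C


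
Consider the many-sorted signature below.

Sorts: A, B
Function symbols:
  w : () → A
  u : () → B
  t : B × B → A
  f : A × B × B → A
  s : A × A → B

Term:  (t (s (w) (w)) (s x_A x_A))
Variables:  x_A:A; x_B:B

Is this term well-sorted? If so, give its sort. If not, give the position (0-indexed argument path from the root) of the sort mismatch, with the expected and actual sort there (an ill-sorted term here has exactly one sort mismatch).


    (w) : A
    (w) : A
  (s (w) (w)) : B
    x_A : A
    x_A : A
  (s x_A x_A) : B
(t (s (w) (w)) (s x_A x_A)) : A

well-sorted; sort = A


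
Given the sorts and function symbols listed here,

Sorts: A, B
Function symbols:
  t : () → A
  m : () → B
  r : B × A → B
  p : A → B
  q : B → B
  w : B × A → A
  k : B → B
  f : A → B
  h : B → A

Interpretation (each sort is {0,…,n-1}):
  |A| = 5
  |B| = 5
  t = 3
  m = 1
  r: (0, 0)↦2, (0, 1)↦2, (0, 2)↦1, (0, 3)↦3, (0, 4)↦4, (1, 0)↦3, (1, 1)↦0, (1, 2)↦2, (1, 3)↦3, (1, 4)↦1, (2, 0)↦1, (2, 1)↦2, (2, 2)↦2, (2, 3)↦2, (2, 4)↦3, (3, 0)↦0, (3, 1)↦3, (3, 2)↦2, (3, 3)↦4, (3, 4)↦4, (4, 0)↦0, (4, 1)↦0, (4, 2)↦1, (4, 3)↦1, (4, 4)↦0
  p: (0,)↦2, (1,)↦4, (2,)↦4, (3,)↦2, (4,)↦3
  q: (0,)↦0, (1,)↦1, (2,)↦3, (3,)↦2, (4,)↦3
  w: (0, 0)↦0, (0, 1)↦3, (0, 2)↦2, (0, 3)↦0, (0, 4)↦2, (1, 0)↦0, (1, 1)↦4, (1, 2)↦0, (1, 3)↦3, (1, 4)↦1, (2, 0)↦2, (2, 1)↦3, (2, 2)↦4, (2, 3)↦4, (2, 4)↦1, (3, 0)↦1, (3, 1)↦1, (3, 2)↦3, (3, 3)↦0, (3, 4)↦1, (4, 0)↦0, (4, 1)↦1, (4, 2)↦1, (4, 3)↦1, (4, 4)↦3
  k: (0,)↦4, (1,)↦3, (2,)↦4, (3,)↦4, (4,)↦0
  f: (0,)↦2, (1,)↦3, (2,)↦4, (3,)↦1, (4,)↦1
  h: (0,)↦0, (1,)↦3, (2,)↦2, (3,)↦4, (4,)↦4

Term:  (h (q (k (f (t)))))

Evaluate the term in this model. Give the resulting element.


  t = 3
  (f (t)) = f(3,) = 1
  (k (f (t))) = k(1,) = 3
  (q (k (f (t)))) = q(3,) = 2
  (h (q (k (f (t))))) = h(2,) = 2

value = 2


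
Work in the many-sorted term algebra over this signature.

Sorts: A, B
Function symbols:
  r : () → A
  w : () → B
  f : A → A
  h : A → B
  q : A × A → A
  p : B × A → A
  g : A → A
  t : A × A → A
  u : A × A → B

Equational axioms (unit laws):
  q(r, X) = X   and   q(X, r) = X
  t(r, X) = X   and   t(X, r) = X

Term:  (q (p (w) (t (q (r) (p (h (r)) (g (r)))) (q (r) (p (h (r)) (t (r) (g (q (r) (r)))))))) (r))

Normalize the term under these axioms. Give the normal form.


normal form = (p (w) (t (p (h (r)) (g (r))) (p (h (r)) (g (r)))))

1. (q (p (w) (t (q (r) (p (h (r)) (g (r)))) (q (r) (p (h (r)) (t (r) (g (q (r) (r)))))))) (r))  →  (p (w) (t (q (r) (p (h (r)) (g (r)))) (q (r) (p (h (r)) (t (r) (g (q (r) (r))))))))
2. (p (w) (t (q (r) (p (h (r)) (g (r)))) (q (r) (p (h (r)) (t (r) (g (q (r) (r))))))))  →  (p (w) (t (p (h (r)) (g (r))) (q (r) (p (h (r)) (t (r) (g (q (r) (r))))))))
3. (p (w) (t (p (h (r)) (g (r))) (q (r) (p (h (r)) (t (r) (g (q (r) (r))))))))  →  (p (w) (t (p (h (r)) (g (r))) (p (h (r)) (t (r) (g (q (r) (r)))))))
4. (p (w) (t (p (h (r)) (g (r))) (p (h (r)) (t (r) (g (q (r) (r)))))))  →  (p (w) (t (p (h (r)) (g (r))) (p (h (r)) (g (q (r) (r))))))
5. (p (w) (t (p (h (r)) (g (r))) (p (h (r)) (g (q (r) (r))))))  →  (p (w) (t (p (h (r)) (g (r))) (p (h (r)) (g (r)))))


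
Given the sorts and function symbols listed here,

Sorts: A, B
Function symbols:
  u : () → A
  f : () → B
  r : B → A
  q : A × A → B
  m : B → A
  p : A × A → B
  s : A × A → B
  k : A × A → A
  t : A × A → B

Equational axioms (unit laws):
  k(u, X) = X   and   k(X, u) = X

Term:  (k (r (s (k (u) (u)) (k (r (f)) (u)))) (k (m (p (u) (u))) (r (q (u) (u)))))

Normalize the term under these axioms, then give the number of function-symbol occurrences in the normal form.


size = 15

1. (k (r (s (k (u) (u)) (k (r (f)) (u)))) (k (m (p (u) (u))) (r (q (u) (u)))))  →  (k (r (s (u) (k (r (f)) (u)))) (k (m (p (u) (u))) (r (q (u) (u)))))
2. (k (r (s (u) (k (r (f)) (u)))) (k (m (p (u) (u))) (r (q (u) (u)))))  →  (k (r (s (u) (r (f)))) (k (m (p (u) (u))) (r (q (u) (u)))))
normal form: (k (r (s (u) (r (f)))) (k (m (p (u) (u))) (r (q (u) (u)))))


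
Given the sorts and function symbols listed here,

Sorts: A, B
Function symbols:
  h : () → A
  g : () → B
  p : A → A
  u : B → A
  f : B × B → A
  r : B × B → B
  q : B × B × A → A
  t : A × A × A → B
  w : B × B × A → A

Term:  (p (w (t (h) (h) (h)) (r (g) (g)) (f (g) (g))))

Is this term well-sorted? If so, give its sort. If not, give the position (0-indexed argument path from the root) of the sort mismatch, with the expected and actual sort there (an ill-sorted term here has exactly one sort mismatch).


      (h) : A
      (h) : A
      (h) : A
    (t (h) (h) (h)) : B
      (g) : B
      (g) : B
    (r (g) (g)) : B
      (g) : B
      (g) : B
    (f (g) (g)) : A
  (w (t (h) (h) (h)) (r (g) (g)) (f (g) (g))) : A
(p (w (t (h) (h) (h)) (r (g) (g)) (f (g) (g)))) : A

well-sorted; sort = A


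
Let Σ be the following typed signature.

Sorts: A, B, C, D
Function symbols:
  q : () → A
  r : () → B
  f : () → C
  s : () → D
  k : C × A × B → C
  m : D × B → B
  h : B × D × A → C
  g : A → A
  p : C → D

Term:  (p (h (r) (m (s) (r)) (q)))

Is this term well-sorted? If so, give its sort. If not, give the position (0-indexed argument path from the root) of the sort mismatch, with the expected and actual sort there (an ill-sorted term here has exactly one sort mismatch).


ill-sorted at position [0, 1]: expected D, got B

    (r) : B
      (s) : D
      (r) : B
    (m (s) (r)) : B
    (q) : A
  (h (r) (m (s) (r)) (q)) : ✗ arg 1 at [0, 1] has sort B, expected D


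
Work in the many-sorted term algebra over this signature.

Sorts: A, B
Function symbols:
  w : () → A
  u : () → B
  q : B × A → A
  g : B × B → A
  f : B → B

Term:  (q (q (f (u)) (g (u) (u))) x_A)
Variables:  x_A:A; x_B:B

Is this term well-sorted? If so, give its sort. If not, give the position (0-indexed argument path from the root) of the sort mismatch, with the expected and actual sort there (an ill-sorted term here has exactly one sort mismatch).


ill-sorted at position [0]: expected B, got A

      (u) : B
    (f (u)) : B
      (u) : B
      (u) : B
    (g (u) (u)) : A
  (q (f (u)) (g (u) (u))) : A
  x_A : A
(q (q (f (u)) (g (u) (u))) x_A) : ✗ arg 0 at [0] has sort A, expected B


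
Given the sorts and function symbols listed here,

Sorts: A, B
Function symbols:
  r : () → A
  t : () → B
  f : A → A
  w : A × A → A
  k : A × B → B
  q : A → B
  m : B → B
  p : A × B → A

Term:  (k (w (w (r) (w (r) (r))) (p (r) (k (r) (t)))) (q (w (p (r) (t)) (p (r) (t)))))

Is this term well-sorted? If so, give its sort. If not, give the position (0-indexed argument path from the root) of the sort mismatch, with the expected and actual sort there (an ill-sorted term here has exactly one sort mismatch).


well-sorted; sort = B

      (r) : A
        (r) : A
        (r) : A
      (w (r) (r)) : A
    (w (r) (w (r) (r))) : A
      (r) : A
        (r) : A
        (t) : B
      (k (r) (t)) : B
    (p (r) (k (r) (t))) : A
  (w (w (r) (w (r) (r))) (p (r) (k (r) (t)))) : A
        (r) : A
        (t) : B
      (p (r) (t)) : A
        (r) : A
        (t) : B
      (p (r) (t)) : A
    (w (p (r) (t)) (p (r) (t))) : A
  (q (w (p (r) (t)) (p (r) (t)))) : B
(k (w (w (r) (w (r) (r))) (p (r) (k (r) (t)))) (q (w (p (r) (t)) (p (r) (t))))) : B


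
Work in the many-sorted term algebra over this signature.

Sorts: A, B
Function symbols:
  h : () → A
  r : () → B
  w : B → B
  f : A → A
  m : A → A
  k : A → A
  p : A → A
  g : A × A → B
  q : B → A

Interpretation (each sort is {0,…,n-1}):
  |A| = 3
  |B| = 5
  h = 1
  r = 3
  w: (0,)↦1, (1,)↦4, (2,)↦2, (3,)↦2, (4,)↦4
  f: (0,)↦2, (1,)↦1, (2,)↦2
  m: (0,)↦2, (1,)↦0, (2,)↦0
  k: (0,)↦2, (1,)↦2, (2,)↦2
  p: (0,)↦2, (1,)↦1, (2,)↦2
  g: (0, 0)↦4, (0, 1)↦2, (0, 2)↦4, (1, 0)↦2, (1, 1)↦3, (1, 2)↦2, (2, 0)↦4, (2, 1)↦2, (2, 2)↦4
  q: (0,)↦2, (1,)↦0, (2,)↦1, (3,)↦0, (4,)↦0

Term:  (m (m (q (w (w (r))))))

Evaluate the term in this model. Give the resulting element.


  r = 3
  (w (r)) = w(3,) = 2
  (w (w (r))) = w(2,) = 2
  (q (w (w (r)))) = q(2,) = 1
  (m (q (w (w (r))))) = m(1,) = 0
  (m (m (q (w (w (r)))))) = m(0,) = 2

value = 2


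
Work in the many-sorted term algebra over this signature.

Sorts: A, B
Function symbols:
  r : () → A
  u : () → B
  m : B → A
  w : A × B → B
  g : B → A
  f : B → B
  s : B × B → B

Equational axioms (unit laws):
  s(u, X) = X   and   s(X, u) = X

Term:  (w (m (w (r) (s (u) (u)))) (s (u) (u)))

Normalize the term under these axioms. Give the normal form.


1. (w (m (w (r) (s (u) (u)))) (s (u) (u)))  →  (w (m (w (r) (u))) (s (u) (u)))
2. (w (m (w (r) (u))) (s (u) (u)))  →  (w (m (w (r) (u))) (u))

normal form = (w (m (w (r) (u))) (u))


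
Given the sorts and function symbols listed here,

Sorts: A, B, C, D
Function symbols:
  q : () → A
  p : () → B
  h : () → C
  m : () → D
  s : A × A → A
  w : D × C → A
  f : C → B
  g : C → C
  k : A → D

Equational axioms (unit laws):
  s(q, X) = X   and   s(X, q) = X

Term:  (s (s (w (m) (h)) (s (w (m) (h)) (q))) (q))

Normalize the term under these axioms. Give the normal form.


1. (s (s (w (m) (h)) (s (w (m) (h)) (q))) (q))  →  (s (w (m) (h)) (s (w (m) (h)) (q)))
2. (s (w (m) (h)) (s (w (m) (h)) (q)))  →  (s (w (m) (h)) (w (m) (h)))

normal form = (s (w (m) (h)) (w (m) (h)))


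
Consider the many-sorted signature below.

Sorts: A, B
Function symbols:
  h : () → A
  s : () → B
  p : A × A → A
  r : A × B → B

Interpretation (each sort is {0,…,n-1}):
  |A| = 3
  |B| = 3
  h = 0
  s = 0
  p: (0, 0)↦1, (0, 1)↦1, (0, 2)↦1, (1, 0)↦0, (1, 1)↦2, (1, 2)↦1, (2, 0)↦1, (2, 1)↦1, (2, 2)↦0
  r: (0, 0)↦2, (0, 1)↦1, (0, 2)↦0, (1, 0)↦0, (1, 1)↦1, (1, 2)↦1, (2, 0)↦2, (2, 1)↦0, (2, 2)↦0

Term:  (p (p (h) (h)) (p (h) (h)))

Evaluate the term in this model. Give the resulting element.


  h = 0
  h = 0
  (p (h) (h)) = p(0, 0) = 1
  h = 0
  h = 0
  (p (h) (h)) = p(0, 0) = 1
  (p (p (h) (h)) (p (h) (h))) = p(1, 1) = 2

value = 2


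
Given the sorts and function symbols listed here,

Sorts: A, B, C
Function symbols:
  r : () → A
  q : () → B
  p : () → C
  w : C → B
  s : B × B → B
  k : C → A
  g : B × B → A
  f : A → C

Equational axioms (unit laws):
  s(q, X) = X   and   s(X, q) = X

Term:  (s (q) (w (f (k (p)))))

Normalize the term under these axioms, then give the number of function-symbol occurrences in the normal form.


size = 4

1. (s (q) (w (f (k (p)))))  →  (w (f (k (p))))
normal form: (w (f (k (p))))


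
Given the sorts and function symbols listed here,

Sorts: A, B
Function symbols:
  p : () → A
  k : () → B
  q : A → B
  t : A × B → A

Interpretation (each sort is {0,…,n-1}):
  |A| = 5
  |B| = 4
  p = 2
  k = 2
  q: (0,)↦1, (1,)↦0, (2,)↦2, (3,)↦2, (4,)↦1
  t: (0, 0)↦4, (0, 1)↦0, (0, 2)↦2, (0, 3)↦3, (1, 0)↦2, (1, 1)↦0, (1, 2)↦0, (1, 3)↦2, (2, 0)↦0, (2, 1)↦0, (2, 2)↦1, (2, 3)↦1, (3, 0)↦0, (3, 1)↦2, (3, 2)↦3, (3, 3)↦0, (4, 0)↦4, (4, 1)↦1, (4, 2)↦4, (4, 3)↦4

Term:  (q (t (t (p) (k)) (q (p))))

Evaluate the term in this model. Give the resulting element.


value = 1

  p = 2
  k = 2
  (t (p) (k)) = t(2, 2) = 1
  p = 2
  (q (p)) = q(2,) = 2
  (t (t (p) (k)) (q (p))) = t(1, 2) = 0
  (q (t (t (p) (k)) (q (p)))) = q(0,) = 1


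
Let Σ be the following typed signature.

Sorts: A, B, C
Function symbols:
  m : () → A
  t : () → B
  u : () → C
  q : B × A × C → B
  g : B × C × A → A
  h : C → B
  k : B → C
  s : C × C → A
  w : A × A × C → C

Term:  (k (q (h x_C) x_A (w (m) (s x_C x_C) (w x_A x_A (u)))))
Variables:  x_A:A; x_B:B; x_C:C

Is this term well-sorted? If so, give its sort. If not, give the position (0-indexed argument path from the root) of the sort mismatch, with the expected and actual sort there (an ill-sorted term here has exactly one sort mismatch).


      x_C : C
    (h x_C) : B
    x_A : A
      (m) : A
        x_C : C
        x_C : C
      (s x_C x_C) : A
        x_A : A
        x_A : A
        (u) : C
      (w x_A x_A (u)) : C
    (w (m) (s x_C x_C) (w x_A x_A (u))) : C
  (q (h x_C) x_A (w (m) (s x_C x_C) (w x_A x_A (u)))) : B
(k (q (h x_C) x_A (w (m) (s x_C x_C) (w x_A x_A (u))))) : C

well-sorted; sort = C


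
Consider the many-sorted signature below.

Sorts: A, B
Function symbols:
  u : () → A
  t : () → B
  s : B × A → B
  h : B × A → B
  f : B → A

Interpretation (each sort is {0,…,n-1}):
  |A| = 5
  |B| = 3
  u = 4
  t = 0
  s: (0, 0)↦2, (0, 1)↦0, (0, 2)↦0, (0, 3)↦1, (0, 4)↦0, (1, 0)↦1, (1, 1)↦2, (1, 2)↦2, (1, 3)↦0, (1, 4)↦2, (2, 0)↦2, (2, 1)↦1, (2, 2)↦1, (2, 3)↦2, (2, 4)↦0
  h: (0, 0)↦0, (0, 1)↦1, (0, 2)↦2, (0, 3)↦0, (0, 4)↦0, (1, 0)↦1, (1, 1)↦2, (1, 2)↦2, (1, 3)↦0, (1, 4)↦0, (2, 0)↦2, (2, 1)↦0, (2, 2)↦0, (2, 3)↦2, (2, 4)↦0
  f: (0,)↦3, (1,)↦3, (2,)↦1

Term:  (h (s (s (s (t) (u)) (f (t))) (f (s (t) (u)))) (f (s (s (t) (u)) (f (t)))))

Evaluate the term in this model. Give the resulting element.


value = 0

  t = 0
  u = 4
  (s (t) (u)) = s(0, 4) = 0
  t = 0
  (f (t)) = f(0,) = 3
  (s (s (t) (u)) (f (t))) = s(0, 3) = 1
  t = 0
  u = 4
  (s (t) (u)) = s(0, 4) = 0
  (f (s (t) (u))) = f(0,) = 3
  (s (s (s (t) (u)) (f (t))) (f (s (t) (u)))) = s(1, 3) = 0
  t = 0
  u = 4
  (s (t) (u)) = s(0, 4) = 0
  t = 0
  (f (t)) = f(0,) = 3
  (s (s (t) (u)) (f (t))) = s(0, 3) = 1
  (f (s (s (t) (u)) (f (t)))) = f(1,) = 3
  (h (s (s (s (t) (u)) (f (t))) (f (s (t) (u)))) (f (s (s (t) (u)) (f (t))))) = h(0, 3) = 0


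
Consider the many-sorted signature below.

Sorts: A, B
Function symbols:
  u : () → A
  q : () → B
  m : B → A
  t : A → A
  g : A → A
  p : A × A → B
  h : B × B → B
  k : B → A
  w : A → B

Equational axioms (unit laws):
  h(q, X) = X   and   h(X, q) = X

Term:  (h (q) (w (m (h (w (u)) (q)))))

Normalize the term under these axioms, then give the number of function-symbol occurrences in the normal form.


1. (h (q) (w (m (h (w (u)) (q)))))  →  (w (m (h (w (u)) (q))))
2. (w (m (h (w (u)) (q))))  →  (w (m (w (u))))
normal form: (w (m (w (u))))

size = 4


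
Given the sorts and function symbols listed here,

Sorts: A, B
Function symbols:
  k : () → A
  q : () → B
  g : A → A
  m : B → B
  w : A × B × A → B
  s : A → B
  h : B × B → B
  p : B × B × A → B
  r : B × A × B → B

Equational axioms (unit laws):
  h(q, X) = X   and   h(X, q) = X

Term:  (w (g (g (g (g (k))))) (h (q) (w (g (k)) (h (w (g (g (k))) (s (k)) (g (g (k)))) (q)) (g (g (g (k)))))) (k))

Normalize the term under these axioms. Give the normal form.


normal form = (w (g (g (g (g (k))))) (w (g (k)) (w (g (g (k))) (s (k)) (g (g (k)))) (g (g (g (k))))) (k))

1. (w (g (g (g (g (k))))) (h (q) (w (g (k)) (h (w (g (g (k))) (s (k)) (g (g (k)))) (q)) (g (g (g (k)))))) (k))  →  (w (g (g (g (g (k))))) (w (g (k)) (h (w (g (g (k))) (s (k)) (g (g (k)))) (q)) (g (g (g (k))))) (k))
2. (w (g (g (g (g (k))))) (w (g (k)) (h (w (g (g (k))) (s (k)) (g (g (k)))) (q)) (g (g (g (k))))) (k))  →  (w (g (g (g (g (k))))) (w (g (k)) (w (g (g (k))) (s (k)) (g (g (k)))) (g (g (g (k))))) (k))


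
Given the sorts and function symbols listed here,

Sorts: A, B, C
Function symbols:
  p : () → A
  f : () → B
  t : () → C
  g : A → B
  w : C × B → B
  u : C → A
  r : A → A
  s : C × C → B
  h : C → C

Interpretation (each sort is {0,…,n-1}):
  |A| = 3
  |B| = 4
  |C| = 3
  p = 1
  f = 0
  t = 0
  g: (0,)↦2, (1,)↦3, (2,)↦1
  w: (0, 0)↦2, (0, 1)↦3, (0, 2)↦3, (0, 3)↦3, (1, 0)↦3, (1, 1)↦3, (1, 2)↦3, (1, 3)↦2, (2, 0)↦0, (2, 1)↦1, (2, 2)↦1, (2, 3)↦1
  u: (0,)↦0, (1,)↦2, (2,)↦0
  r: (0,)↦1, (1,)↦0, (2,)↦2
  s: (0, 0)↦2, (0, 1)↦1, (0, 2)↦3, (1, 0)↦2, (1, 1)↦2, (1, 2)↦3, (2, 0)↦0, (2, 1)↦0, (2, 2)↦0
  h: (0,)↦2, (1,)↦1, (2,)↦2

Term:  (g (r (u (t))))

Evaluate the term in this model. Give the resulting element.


  t = 0
  (u (t)) = u(0,) = 0
  (r (u (t))) = r(0,) = 1
  (g (r (u (t)))) = g(1,) = 3

value = 3


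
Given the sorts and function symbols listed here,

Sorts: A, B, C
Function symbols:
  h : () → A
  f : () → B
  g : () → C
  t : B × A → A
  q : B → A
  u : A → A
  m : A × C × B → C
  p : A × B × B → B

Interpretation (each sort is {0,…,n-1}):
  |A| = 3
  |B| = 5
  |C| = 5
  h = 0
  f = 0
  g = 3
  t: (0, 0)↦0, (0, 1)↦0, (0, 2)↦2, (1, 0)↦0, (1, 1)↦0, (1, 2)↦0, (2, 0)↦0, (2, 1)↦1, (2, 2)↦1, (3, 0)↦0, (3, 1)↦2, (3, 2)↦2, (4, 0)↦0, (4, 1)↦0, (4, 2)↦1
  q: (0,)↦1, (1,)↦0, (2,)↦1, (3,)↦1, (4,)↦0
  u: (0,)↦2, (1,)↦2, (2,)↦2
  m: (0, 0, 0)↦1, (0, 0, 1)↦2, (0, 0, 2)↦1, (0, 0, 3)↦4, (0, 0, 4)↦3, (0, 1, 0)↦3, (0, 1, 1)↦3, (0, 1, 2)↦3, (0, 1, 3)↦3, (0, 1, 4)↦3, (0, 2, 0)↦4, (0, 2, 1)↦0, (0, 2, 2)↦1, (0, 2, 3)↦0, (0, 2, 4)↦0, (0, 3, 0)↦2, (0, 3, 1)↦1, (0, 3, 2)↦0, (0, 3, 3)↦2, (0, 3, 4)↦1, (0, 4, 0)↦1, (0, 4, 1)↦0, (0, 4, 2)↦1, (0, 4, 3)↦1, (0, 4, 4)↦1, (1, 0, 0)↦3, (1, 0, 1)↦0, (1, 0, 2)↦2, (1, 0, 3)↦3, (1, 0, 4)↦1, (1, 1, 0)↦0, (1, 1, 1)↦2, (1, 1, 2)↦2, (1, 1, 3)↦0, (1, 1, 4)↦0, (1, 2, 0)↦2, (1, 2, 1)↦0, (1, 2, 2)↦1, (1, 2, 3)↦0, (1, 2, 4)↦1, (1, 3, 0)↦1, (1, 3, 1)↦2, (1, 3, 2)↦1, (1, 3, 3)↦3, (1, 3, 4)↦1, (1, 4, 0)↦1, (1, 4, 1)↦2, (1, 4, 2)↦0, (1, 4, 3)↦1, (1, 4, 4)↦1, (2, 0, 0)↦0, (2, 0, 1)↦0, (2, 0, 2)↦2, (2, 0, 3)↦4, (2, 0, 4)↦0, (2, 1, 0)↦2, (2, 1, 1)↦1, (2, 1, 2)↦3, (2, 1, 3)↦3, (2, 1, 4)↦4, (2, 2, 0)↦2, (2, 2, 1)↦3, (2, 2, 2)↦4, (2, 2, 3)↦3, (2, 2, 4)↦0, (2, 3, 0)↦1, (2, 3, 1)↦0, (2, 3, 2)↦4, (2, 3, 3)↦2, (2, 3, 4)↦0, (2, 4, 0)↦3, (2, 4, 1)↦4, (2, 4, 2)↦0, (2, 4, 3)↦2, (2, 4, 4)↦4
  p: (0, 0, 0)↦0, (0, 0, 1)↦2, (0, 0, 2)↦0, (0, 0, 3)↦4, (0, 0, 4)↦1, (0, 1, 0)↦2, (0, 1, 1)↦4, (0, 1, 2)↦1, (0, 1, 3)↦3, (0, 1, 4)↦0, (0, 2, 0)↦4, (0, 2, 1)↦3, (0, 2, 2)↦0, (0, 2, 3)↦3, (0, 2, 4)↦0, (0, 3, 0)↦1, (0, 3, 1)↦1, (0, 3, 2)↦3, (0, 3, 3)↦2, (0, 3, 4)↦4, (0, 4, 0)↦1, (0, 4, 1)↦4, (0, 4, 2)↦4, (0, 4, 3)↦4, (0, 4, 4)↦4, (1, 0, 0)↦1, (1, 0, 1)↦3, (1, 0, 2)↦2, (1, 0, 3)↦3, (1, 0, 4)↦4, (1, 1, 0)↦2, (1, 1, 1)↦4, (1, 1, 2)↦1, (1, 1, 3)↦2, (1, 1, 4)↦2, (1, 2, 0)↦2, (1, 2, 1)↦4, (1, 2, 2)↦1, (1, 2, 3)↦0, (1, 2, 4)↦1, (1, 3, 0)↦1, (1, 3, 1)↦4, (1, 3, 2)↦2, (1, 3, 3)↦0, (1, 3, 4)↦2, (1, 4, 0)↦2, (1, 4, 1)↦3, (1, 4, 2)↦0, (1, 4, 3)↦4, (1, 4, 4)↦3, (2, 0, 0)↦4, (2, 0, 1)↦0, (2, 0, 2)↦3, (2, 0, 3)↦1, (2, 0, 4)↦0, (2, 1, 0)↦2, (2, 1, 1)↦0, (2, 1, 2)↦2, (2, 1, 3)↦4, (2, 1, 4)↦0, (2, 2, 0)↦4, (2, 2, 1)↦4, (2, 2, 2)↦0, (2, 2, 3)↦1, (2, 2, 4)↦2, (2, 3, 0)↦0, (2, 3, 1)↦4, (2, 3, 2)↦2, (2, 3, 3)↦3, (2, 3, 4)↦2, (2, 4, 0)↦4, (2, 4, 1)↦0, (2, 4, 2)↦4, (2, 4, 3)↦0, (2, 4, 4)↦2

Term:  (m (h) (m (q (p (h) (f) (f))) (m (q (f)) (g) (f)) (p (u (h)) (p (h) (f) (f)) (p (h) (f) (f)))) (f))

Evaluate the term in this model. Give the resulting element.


value = 1

  h = 0
  h = 0
  f = 0
  f = 0
  (p (h) (f) (f)) = p(0, 0, 0) = 0
  (q (p (h) (f) (f))) = q(0,) = 1
  f = 0
  (q (f)) = q(0,) = 1
  g = 3
  f = 0
  (m (q (f)) (g) (f)) = m(1, 3, 0) = 1
  h = 0
  (u (h)) = u(0,) = 2
  h = 0
  f = 0
  f = 0
  (p (h) (f) (f)) = p(0, 0, 0) = 0
  h = 0
  f = 0
  f = 0
  (p (h) (f) (f)) = p(0, 0, 0) = 0
  (p (u (h)) (p (h) (f) (f)) (p (h) (f) (f))) = p(2, 0, 0) = 4
  (m (q (p (h) (f) (f))) (m (q (f)) (g) (f)) (p (u (h)) (p (h) (f) (f)) (p (h) (f) (f)))) = m(1, 1, 4) = 0
  f = 0
  (m (h) (m (q (p (h) (f) (f))) (m (q (f)) (g) (f)) (p (u (h)) (p (h) (f) (f)) (p (h) (f) (f)))) (f)) = m(0, 0, 0) = 1


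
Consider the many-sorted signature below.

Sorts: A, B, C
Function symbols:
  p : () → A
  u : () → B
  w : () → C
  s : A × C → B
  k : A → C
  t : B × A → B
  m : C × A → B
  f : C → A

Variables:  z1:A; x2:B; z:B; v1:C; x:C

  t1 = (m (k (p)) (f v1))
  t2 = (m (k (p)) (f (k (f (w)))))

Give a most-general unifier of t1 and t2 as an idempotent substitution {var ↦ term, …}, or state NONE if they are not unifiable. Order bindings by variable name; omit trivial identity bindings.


{v1 ↦ (k (f (w)))}


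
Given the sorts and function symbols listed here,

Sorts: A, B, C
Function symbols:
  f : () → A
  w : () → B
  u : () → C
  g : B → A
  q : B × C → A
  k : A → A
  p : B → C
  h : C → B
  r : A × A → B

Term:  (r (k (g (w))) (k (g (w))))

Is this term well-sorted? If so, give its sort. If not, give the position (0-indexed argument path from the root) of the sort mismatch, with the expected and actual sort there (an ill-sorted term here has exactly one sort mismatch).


      (w) : B
    (g (w)) : A
  (k (g (w))) : A
      (w) : B
    (g (w)) : A
  (k (g (w))) : A
(r (k (g (w))) (k (g (w)))) : B

well-sorted; sort = B


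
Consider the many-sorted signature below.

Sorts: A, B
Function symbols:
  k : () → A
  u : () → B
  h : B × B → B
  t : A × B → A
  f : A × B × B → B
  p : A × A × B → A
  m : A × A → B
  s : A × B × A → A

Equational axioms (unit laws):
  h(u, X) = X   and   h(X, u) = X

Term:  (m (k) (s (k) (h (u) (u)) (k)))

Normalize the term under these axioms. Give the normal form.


1. (m (k) (s (k) (h (u) (u)) (k)))  →  (m (k) (s (k) (u) (k)))

normal form = (m (k) (s (k) (u) (k)))


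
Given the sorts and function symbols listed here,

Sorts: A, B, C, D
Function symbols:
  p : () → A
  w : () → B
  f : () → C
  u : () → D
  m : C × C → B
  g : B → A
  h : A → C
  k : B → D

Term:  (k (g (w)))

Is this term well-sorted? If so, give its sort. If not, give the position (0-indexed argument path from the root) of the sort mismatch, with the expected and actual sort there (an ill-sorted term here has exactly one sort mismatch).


    (w) : B
  (g (w)) : A
(k (g (w))) : ✗ arg 0 at [0] has sort A, expected B

ill-sorted at position [0]: expected B, got A


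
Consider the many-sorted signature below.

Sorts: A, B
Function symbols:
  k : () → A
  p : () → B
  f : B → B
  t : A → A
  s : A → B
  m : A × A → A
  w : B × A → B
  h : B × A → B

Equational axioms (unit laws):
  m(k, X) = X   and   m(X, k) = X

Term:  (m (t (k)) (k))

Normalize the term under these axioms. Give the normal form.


1. (m (t (k)) (k))  →  (t (k))

normal form = (t (k))


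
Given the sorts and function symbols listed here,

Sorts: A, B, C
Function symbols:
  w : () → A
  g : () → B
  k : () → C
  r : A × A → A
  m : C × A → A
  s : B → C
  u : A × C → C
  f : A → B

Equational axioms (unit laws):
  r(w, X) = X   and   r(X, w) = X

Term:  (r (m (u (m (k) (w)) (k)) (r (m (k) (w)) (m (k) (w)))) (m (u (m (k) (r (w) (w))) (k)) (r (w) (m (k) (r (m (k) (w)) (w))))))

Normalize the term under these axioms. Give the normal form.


1. (r (m (u (m (k) (w)) (k)) (r (m (k) (w)) (m (k) (w)))) (m (u (m (k) (r (w) (w))) (k)) (r (w) (m (k) (r (m (k) (w)) (w))))))  →  (r (m (u (m (k) (w)) (k)) (r (m (k) (w)) (m (k) (w)))) (m (u (m (k) (w)) (k)) (r (w) (m (k) (r (m (k) (w)) (w))))))
2. (r (m (u (m (k) (w)) (k)) (r (m (k) (w)) (m (k) (w)))) (m (u (m (k) (w)) (k)) (r (w) (m (k) (r (m (k) (w)) (w))))))  →  (r (m (u (m (k) (w)) (k)) (r (m (k) (w)) (m (k) (w)))) (m (u (m (k) (w)) (k)) (m (k) (r (m (k) (w)) (w)))))
3. (r (m (u (m (k) (w)) (k)) (r (m (k) (w)) (m (k) (w)))) (m (u (m (k) (w)) (k)) (m (k) (r (m (k) (w)) (w)))))  →  (r (m (u (m (k) (w)) (k)) (r (m (k) (w)) (m (k) (w)))) (m (u (m (k) (w)) (k)) (m (k) (m (k) (w)))))

normal form = (r (m (u (m (k) (w)) (k)) (r (m (k) (w)) (m (k) (w)))) (m (u (m (k) (w)) (k)) (m (k) (m (k) (w)))))


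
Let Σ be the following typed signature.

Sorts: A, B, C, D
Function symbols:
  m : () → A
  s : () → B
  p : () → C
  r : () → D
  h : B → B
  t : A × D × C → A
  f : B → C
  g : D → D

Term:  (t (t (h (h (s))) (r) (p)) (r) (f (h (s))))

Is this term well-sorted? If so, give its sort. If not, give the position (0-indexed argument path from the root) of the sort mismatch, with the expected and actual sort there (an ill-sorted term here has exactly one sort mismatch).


        (s) : B
      (h (s)) : B
    (h (h (s))) : B
    (r) : D
    (p) : C
  (t (h (h (s))) (r) (p)) : ✗ arg 0 at [0, 0] has sort B, expected A
  (r) : D
      (s) : B
    (h (s)) : B
  (f (h (s))) : C

ill-sorted at position [0, 0]: expected A, got B


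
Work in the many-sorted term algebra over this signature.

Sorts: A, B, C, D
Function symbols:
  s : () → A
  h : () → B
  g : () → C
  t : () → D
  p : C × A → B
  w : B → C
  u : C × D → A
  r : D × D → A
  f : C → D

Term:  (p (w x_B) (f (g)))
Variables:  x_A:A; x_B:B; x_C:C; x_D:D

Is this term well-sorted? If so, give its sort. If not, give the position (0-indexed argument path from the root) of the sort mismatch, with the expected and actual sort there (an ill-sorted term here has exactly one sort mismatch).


ill-sorted at position [1]: expected A, got D

    x_B : B
  (w x_B) : C
    (g) : C
  (f (g)) : D
(p (w x_B) (f (g))) : ✗ arg 1 at [1] has sort D, expected A


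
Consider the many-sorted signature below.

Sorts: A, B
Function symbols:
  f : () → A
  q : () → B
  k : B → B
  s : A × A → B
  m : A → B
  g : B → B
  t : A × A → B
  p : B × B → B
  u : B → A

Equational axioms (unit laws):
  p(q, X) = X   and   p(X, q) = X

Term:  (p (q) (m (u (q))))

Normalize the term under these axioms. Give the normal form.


1. (p (q) (m (u (q))))  →  (m (u (q)))

normal form = (m (u (q)))


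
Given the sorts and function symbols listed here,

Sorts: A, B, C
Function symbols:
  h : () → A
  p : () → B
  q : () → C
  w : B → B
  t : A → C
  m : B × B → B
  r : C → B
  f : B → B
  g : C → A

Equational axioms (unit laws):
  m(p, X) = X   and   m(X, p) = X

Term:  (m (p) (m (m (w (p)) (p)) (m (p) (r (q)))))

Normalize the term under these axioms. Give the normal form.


1. (m (p) (m (m (w (p)) (p)) (m (p) (r (q)))))  →  (m (m (w (p)) (p)) (m (p) (r (q))))
2. (m (m (w (p)) (p)) (m (p) (r (q))))  →  (m (w (p)) (m (p) (r (q))))
3. (m (w (p)) (m (p) (r (q))))  →  (m (w (p)) (r (q)))

normal form = (m (w (p)) (r (q)))


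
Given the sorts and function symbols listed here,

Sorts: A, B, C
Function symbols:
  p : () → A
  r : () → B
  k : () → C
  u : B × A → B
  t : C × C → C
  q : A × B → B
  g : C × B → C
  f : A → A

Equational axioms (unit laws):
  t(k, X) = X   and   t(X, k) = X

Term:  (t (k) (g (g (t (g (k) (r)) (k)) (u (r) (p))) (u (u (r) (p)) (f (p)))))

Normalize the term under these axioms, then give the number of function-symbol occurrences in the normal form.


size = 14

1. (t (k) (g (g (t (g (k) (r)) (k)) (u (r) (p))) (u (u (r) (p)) (f (p)))))  →  (g (g (t (g (k) (r)) (k)) (u (r) (p))) (u (u (r) (p)) (f (p))))
2. (g (g (t (g (k) (r)) (k)) (u (r) (p))) (u (u (r) (p)) (f (p))))  →  (g (g (g (k) (r)) (u (r) (p))) (u (u (r) (p)) (f (p))))
normal form: (g (g (g (k) (r)) (u (r) (p))) (u (u (r) (p)) (f (p))))


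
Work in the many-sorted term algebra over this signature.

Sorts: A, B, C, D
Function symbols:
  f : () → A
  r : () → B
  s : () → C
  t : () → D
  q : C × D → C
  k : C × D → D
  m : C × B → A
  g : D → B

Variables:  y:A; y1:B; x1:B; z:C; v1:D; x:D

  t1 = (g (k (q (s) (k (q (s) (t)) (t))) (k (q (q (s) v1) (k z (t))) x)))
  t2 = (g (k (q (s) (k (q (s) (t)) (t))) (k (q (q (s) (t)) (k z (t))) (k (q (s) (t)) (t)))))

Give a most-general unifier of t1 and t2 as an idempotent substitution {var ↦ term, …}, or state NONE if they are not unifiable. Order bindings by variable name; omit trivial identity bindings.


{v1 ↦ (t), x ↦ (k (q (s) (t)) (t))}


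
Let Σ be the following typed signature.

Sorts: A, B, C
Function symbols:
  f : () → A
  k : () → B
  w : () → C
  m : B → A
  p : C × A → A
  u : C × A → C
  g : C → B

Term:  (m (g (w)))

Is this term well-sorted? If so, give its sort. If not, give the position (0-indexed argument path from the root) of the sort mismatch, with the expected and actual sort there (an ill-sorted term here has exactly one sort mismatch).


    (w) : C
  (g (w)) : B
(m (g (w))) : A

well-sorted; sort = A


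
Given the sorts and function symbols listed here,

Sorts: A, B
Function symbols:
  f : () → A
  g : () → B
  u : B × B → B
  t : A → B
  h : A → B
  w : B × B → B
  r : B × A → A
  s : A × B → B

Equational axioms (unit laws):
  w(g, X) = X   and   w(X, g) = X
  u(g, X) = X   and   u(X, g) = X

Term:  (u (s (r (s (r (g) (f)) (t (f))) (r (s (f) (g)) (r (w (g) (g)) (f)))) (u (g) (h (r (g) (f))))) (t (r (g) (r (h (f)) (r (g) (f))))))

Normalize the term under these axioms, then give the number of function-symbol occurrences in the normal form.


1. (u (s (r (s (r (g) (f)) (t (f))) (r (s (f) (g)) (r (w (g) (g)) (f)))) (u (g) (h (r (g) (f))))) (t (r (g) (r (h (f)) (r (g) (f))))))  →  (u (s (r (s (r (g) (f)) (t (f))) (r (s (f) (g)) (r (g) (f)))) (u (g) (h (r (g) (f))))) (t (r (g) (r (h (f)) (r (g) (f))))))
2. (u (s (r (s (r (g) (f)) (t (f))) (r (s (f) (g)) (r (g) (f)))) (u (g) (h (r (g) (f))))) (t (r (g) (r (h (f)) (r (g) (f))))))  →  (u (s (r (s (r (g) (f)) (t (f))) (r (s (f) (g)) (r (g) (f)))) (h (r (g) (f)))) (t (r (g) (r (h (f)) (r (g) (f))))))
normal form: (u (s (r (s (r (g) (f)) (t (f))) (r (s (f) (g)) (r (g) (f)))) (h (r (g) (f)))) (t (r (g) (r (h (f)) (r (g) (f))))))

size = 29


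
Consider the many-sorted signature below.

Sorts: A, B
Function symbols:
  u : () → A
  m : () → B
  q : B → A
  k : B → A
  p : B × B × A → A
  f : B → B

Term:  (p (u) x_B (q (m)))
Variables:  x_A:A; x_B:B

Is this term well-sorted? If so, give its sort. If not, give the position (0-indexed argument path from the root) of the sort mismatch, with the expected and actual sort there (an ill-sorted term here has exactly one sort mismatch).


ill-sorted at position [0]: expected B, got A

  (u) : A
  x_B : B
    (m) : B
  (q (m)) : A
(p (u) x_B (q (m))) : ✗ arg 0 at [0] has sort A, expected B


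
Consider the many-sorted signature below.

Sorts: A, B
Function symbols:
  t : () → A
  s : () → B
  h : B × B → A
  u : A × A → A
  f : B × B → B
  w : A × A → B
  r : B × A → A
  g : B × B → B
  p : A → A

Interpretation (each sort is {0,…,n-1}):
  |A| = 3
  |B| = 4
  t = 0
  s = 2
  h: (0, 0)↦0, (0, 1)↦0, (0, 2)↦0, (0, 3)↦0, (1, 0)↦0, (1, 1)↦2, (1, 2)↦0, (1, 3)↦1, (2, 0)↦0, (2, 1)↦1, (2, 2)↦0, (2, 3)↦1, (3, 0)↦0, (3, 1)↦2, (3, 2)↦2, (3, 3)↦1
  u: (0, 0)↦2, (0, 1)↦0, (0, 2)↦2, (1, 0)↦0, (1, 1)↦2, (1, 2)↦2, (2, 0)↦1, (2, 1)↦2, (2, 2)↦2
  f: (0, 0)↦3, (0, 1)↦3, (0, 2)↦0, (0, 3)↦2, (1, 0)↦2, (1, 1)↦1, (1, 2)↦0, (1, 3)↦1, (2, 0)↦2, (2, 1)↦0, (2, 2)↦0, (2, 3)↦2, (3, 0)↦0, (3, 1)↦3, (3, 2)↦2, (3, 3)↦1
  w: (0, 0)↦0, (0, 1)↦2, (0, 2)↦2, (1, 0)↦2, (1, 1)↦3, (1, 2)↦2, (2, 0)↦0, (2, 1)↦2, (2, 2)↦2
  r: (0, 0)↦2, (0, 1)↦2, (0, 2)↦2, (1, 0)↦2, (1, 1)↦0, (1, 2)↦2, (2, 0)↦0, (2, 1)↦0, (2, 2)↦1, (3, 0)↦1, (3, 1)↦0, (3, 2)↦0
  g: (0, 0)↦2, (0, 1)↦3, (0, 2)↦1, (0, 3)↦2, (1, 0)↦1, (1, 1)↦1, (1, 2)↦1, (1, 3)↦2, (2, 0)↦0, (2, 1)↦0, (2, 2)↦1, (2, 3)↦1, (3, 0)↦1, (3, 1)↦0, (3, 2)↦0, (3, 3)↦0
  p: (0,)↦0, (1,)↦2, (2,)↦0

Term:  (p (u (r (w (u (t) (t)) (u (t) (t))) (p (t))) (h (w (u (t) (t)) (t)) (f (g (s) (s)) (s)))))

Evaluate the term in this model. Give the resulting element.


value = 0

  t = 0
  t = 0
  (u (t) (t)) = u(0, 0) = 2
  t = 0
  t = 0
  (u (t) (t)) = u(0, 0) = 2
  (w (u (t) (t)) (u (t) (t))) = w(2, 2) = 2
  t = 0
  (p (t)) = p(0,) = 0
  (r (w (u (t) (t)) (u (t) (t))) (p (t))) = r(2, 0) = 0
  t = 0
  t = 0
  (u (t) (t)) = u(0, 0) = 2
  t = 0
  (w (u (t) (t)) (t)) = w(2, 0) = 0
  s = 2
  s = 2
  (g (s) (s)) = g(2, 2) = 1
  s = 2
  (f (g (s) (s)) (s)) = f(1, 2) = 0
  (h (w (u (t) (t)) (t)) (f (g (s) (s)) (s))) = h(0, 0) = 0
  (u (r (w (u (t) (t)) (u (t) (t))) (p (t))) (h (w (u (t) (t)) (t)) (f (g (s) (s)) (s)))) = u(0, 0) = 2
  (p (u (r (w (u (t) (t)) (u (t) (t))) (p (t))) (h (w (u (t) (t)) (t)) (f (g (s) (s)) (s))))) = p(2,) = 0


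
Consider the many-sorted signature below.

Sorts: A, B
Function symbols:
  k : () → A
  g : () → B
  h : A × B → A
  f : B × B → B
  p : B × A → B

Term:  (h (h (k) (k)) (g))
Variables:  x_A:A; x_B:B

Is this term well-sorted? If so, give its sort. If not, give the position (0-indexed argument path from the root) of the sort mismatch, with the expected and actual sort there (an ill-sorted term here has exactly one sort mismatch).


    (k) : A
    (k) : A
  (h (k) (k)) : ✗ arg 1 at [0, 1] has sort A, expected B
  (g) : B

ill-sorted at position [0, 1]: expected B, got A


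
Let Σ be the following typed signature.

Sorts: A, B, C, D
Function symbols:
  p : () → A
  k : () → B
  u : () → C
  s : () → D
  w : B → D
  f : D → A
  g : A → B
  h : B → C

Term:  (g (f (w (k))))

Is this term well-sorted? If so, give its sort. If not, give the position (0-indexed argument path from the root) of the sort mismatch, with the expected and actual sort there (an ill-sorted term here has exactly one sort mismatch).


well-sorted; sort = B

      (k) : B
    (w (k)) : D
  (f (w (k))) : A
(g (f (w (k)))) : B


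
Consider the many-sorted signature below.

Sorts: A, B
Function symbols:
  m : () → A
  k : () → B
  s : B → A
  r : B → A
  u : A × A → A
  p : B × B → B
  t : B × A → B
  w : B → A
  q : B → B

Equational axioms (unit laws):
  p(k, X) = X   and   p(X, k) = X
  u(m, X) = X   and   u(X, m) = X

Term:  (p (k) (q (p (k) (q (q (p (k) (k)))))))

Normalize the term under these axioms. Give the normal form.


normal form = (q (q (q (k))))

1. (p (k) (q (p (k) (q (q (p (k) (k)))))))  →  (q (p (k) (q (q (p (k) (k))))))
2. (q (p (k) (q (q (p (k) (k))))))  →  (q (q (q (p (k) (k)))))
3. (q (q (q (p (k) (k)))))  →  (q (q (q (k))))


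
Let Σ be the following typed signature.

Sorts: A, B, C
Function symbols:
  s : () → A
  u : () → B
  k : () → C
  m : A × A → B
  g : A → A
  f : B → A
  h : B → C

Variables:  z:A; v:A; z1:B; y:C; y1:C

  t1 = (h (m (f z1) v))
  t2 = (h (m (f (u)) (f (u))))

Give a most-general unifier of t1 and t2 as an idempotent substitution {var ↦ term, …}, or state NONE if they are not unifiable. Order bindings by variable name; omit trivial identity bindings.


{v ↦ (f (u)), z1 ↦ (u)}
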